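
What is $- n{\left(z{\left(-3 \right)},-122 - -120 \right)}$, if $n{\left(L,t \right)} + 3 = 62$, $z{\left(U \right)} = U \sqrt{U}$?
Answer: $-59$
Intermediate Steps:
$z{\left(U \right)} = U^{\frac{3}{2}}$
$n{\left(L,t \right)} = 59$ ($n{\left(L,t \right)} = -3 + 62 = 59$)
$- n{\left(z{\left(-3 \right)},-122 - -120 \right)} = \left(-1\right) 59 = -59$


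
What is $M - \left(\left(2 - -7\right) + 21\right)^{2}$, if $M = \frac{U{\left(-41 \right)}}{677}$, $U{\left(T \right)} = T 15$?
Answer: $- \frac{609915}{677} \approx -900.91$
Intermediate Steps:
$U{\left(T \right)} = 15 T$
$M = - \frac{615}{677}$ ($M = \frac{15 \left(-41\right)}{677} = \left(-615\right) \frac{1}{677} = - \frac{615}{677} \approx -0.90842$)
$M - \left(\left(2 - -7\right) + 21\right)^{2} = - \frac{615}{677} - \left(\left(2 - -7\right) + 21\right)^{2} = - \frac{615}{677} - \left(\left(2 + 7\right) + 21\right)^{2} = - \frac{615}{677} - \left(9 + 21\right)^{2} = - \frac{615}{677} - 30^{2} = - \frac{615}{677} - 900 = - \frac{609915}{677}$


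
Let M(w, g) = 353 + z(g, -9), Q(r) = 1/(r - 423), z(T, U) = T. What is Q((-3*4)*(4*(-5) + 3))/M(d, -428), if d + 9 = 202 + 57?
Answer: 1/16425 ≈ 6.0883e-5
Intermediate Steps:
d = 250 (d = -9 + (202 + 57) = -9 + 259 = 250)
Q(r) = 1/(-423 + r)
M(w, g) = 353 + g
Q((-3*4)*(4*(-5) + 3))/M(d, -428) = 1/((-423 + (-3*4)*(4*(-5) + 3))*(353 - 428)) = 1/(-423 - 12*(-20 + 3)*(-75)) = -1/75/(-423 - 12*(-17)) = -1/75/(-423 + 204) = -1/75/(-219) = -1/219*(-1/75) = 1/16425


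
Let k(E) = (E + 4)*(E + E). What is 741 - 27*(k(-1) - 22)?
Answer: 1497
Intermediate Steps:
k(E) = 2*E*(4 + E) (k(E) = (4 + E)*(2*E) = 2*E*(4 + E))
741 - 27*(k(-1) - 22) = 741 - 27*(2*(-1)*(4 - 1) - 22) = 741 - 27*(2*(-1)*3 - 22) = 741 - 27*(-6 - 22) = 741 - 27*(-28) = 741 + 756 = 1497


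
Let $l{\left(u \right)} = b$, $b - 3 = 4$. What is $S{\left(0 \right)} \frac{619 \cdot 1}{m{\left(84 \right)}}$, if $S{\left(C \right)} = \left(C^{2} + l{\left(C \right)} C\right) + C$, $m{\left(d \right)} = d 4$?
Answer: $0$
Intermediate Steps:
$b = 7$ ($b = 3 + 4 = 7$)
$l{\left(u \right)} = 7$
$m{\left(d \right)} = 4 d$
$S{\left(C \right)} = C^{2} + 8 C$ ($S{\left(C \right)} = \left(C^{2} + 7 C\right) + C = C^{2} + 8 C$)
$S{\left(0 \right)} \frac{619 \cdot 1}{m{\left(84 \right)}} = 0 \left(8 + 0\right) \frac{619 \cdot 1}{4 \cdot 84} = 0 \cdot 8 \cdot \frac{619}{336} = 0 \cdot 619 \cdot \frac{1}{336} = 0 \cdot \frac{619}{336} = 0$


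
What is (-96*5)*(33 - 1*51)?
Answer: 8640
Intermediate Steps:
(-96*5)*(33 - 1*51) = -480*(33 - 51) = -480*(-18) = 8640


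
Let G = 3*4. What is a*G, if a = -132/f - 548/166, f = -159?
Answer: -130440/4399 ≈ -29.652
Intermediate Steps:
G = 12
a = -10870/4399 (a = -132/(-159) - 548/166 = -132*(-1/159) - 548*1/166 = 44/53 - 274/83 = -10870/4399 ≈ -2.4710)
a*G = -10870/4399*12 = -130440/4399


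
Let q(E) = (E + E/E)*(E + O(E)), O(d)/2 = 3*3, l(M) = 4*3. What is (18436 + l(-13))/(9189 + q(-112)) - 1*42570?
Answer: -835332662/19623 ≈ -42569.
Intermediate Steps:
l(M) = 12
O(d) = 18 (O(d) = 2*(3*3) = 2*9 = 18)
q(E) = (1 + E)*(18 + E) (q(E) = (E + E/E)*(E + 18) = (E + 1)*(18 + E) = (1 + E)*(18 + E))
(18436 + l(-13))/(9189 + q(-112)) - 1*42570 = (18436 + 12)/(9189 + (18 + (-112)² + 19*(-112))) - 1*42570 = 18448/(9189 + (18 + 12544 - 2128)) - 42570 = 18448/(9189 + 10434) - 42570 = 18448/19623 - 42570 = -835332662/19623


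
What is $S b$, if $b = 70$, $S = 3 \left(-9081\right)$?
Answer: $-1907010$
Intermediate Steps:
$S = -27243$
$S b = \left(-27243\right) 70 = -1907010$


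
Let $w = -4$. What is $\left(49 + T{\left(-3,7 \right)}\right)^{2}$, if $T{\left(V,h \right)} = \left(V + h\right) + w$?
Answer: $2401$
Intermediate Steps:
$T{\left(V,h \right)} = -4 + V + h$ ($T{\left(V,h \right)} = \left(V + h\right) - 4 = -4 + V + h$)
$\left(49 + T{\left(-3,7 \right)}\right)^{2} = \left(49 - 0\right)^{2} = \left(49 + 0\right)^{2} = 49^{2} = 2401$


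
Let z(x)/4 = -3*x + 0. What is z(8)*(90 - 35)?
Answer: -5280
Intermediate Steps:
z(x) = -12*x (z(x) = 4*(-3*x + 0) = 4*(-3*x) = -12*x)
z(8)*(90 - 35) = (-12*8)*(90 - 35) = -96*55 = -5280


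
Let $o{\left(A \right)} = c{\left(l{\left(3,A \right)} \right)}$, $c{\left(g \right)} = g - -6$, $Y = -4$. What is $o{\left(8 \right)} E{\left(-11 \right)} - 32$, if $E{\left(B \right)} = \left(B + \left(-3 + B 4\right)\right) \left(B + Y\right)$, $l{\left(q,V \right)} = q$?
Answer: $7798$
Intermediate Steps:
$E{\left(B \right)} = \left(-4 + B\right) \left(-3 + 5 B\right)$ ($E{\left(B \right)} = \left(B + \left(-3 + B 4\right)\right) \left(B - 4\right) = \left(B + \left(-3 + 4 B\right)\right) \left(-4 + B\right) = \left(-3 + 5 B\right) \left(-4 + B\right) = \left(-4 + B\right) \left(-3 + 5 B\right)$)
$c{\left(g \right)} = 6 + g$ ($c{\left(g \right)} = g + 6 = 6 + g$)
$o{\left(A \right)} = 9$ ($o{\left(A \right)} = 6 + 3 = 9$)
$o{\left(8 \right)} E{\left(-11 \right)} - 32 = 9 \left(12 - -253 + 5 \left(-11\right)^{2}\right) - 32 = 9 \left(12 + 253 + 5 \cdot 121\right) - 32 = 9 \left(12 + 253 + 605\right) - 32 = 9 \cdot 870 - 32 = 7830 - 32 = 7798$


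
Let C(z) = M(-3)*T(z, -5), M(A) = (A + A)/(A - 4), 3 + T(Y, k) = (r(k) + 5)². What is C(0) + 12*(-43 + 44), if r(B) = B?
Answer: 66/7 ≈ 9.4286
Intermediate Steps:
T(Y, k) = -3 + (5 + k)² (T(Y, k) = -3 + (k + 5)² = -3 + (5 + k)²)
M(A) = 2*A/(-4 + A) (M(A) = (2*A)/(-4 + A) = 2*A/(-4 + A))
C(z) = -18/7 (C(z) = (2*(-3)/(-4 - 3))*(-3 + (5 - 5)²) = (2*(-3)/(-7))*(-3 + 0²) = (2*(-3)*(-⅐))*(-3 + 0) = (6/7)*(-3) = -18/7)
C(0) + 12*(-43 + 44) = -18/7 + 12*(-43 + 44) = -18/7 + 12*1 = -18/7 + 12 = 66/7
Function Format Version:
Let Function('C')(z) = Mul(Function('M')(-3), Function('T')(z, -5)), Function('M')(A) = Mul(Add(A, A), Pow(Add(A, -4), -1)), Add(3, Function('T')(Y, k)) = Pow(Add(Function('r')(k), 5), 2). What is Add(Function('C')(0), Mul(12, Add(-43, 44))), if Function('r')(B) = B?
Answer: Rational(66, 7) ≈ 9.4286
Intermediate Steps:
Function('T')(Y, k) = Add(-3, Pow(Add(5, k), 2)) (Function('T')(Y, k) = Add(-3, Pow(Add(k, 5), 2)) = Add(-3, Pow(Add(5, k), 2)))
Function('M')(A) = Mul(2, A, Pow(Add(-4, A), -1)) (Function('M')(A) = Mul(Mul(2, A), Pow(Add(-4, A), -1)) = Mul(2, A, Pow(Add(-4, A), -1)))
Function('C')(z) = Rational(-18, 7) (Function('C')(z) = Mul(Mul(2, -3, Pow(Add(-4, -3), -1)), Add(-3, Pow(Add(5, -5), 2))) = Mul(Mul(2, -3, Pow(-7, -1)), Add(-3, Pow(0, 2))) = Mul(Mul(2, -3, Rational(-1, 7)), Add(-3, 0)) = Mul(Rational(6, 7), -3) = Rational(-18, 7))
Add(Function('C')(0), Mul(12, Add(-43, 44))) = Add(Rational(-18, 7), Mul(12, Add(-43, 44))) = Add(Rational(-18, 7), Mul(12, 1)) = Add(Rational(-18, 7), 12) = Rational(66, 7)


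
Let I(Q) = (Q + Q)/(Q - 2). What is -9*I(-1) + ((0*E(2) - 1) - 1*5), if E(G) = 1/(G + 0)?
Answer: -12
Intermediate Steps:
E(G) = 1/G
I(Q) = 2*Q/(-2 + Q) (I(Q) = (2*Q)/(-2 + Q) = 2*Q/(-2 + Q))
-9*I(-1) + ((0*E(2) - 1) - 1*5) = -18*(-1)/(-2 - 1) + ((0/2 - 1) - 1*5) = -18*(-1)/(-3) + ((0*(½) - 1) - 5) = -18*(-1)*(-1)/3 + ((0 - 1) - 5) = -9*⅔ + (-1 - 5) = -6 - 6 = -12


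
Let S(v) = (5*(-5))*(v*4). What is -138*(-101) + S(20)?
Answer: 11938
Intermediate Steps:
S(v) = -100*v
-138*(-101) + S(20) = -138*(-101) - 100*20 = 13938 - 2000 = 11938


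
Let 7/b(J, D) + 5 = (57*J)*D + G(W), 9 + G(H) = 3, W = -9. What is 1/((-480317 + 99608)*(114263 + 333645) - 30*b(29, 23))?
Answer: -19004/3240611619095193 ≈ -5.8643e-12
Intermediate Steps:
G(H) = -6 (G(H) = -9 + 3 = -6)
b(J, D) = 7/(-11 + 57*D*J) (b(J, D) = 7/(-5 + ((57*J)*D - 6)) = 7/(-5 + (57*D*J - 6)) = 7/(-5 + (-6 + 57*D*J)) = 7/(-11 + 57*D*J))
1/((-480317 + 99608)*(114263 + 333645) - 30*b(29, 23)) = 1/((-480317 + 99608)*(114263 + 333645) - 210/(-11 + 57*23*29)) = 1/(-380709*447908 - 210/(-11 + 38019)) = 1/(-170522606772 - 210/38008) = 1/(-170522606772 - 30*7/38008) = 1/(-170522606772 - 105/19004) = 1/(-3240611619095193/19004) = -19004/3240611619095193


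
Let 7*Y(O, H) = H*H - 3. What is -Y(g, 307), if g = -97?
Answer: -94246/7 ≈ -13464.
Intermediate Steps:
Y(O, H) = -3/7 + H²/7 (Y(O, H) = (H*H - 3)/7 = (H² - 3)/7 = (-3 + H²)/7 = -3/7 + H²/7)
-Y(g, 307) = -(-3/7 + (⅐)*307²) = -(-3/7 + (⅐)*94249) = -(-3/7 + 94249/7) = -1*94246/7 = -94246/7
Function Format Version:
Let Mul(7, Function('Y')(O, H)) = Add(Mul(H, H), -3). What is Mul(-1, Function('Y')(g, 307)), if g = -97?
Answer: Rational(-94246, 7) ≈ -13464.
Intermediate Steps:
Function('Y')(O, H) = Add(Rational(-3, 7), Mul(Rational(1, 7), Pow(H, 2))) (Function('Y')(O, H) = Mul(Rational(1, 7), Add(Mul(H, H), -3)) = Mul(Rational(1, 7), Add(Pow(H, 2), -3)) = Mul(Rational(1, 7), Add(-3, Pow(H, 2))) = Add(Rational(-3, 7), Mul(Rational(1, 7), Pow(H, 2))))
Mul(-1, Function('Y')(g, 307)) = Mul(-1, Add(Rational(-3, 7), Mul(Rational(1, 7), Pow(307, 2)))) = Mul(-1, Add(Rational(-3, 7), Mul(Rational(1, 7), 94249))) = Mul(-1, Add(Rational(-3, 7), Rational(94249, 7))) = Mul(-1, Rational(94246, 7)) = Rational(-94246, 7)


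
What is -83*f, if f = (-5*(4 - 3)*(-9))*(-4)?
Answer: 14940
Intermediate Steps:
f = -180 (f = (-5*1*(-9))*(-4) = -5*(-9)*(-4) = 45*(-4) = -180)
-83*f = -83*(-180) = 14940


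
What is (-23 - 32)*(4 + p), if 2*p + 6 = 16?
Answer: -495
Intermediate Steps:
p = 5 (p = -3 + (1/2)*16 = -3 + 8 = 5)
(-23 - 32)*(4 + p) = (-23 - 32)*(4 + 5) = -55*9 = -495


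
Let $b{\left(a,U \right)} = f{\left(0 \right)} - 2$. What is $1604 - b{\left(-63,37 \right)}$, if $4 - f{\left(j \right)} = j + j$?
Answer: $1602$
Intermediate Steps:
$f{\left(j \right)} = 4 - 2 j$ ($f{\left(j \right)} = 4 - \left(j + j\right) = 4 - 2 j$)
$b{\left(a,U \right)} = 2$ ($b{\left(a,U \right)} = \left(4 - 0\right) - 2 = \left(4 + 0\right) - 2 = 4 - 2 = 2$)
$1604 - b{\left(-63,37 \right)} = 1604 - 2 = 1602$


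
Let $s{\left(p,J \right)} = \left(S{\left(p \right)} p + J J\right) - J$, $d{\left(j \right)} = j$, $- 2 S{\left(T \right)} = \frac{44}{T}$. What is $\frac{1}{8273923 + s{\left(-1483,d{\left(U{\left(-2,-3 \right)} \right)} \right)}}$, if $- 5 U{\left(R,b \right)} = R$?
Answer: $\frac{25}{206847519} \approx 1.2086 \cdot 10^{-7}$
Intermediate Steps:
$S{\left(T \right)} = - \frac{22}{T}$ ($S{\left(T \right)} = - \frac{44 \frac{1}{T}}{2} = - \frac{22}{T}$)
$U{\left(R,b \right)} = - \frac{R}{5}$
$s{\left(p,J \right)} = -22 + J^{2} - J$ ($s{\left(p,J \right)} = \left(- \frac{22}{p} p + J J\right) - J = \left(-22 + J^{2}\right) - J = -22 + J^{2} - J$)
$\frac{1}{8273923 + s{\left(-1483,d{\left(U{\left(-2,-3 \right)} \right)} \right)}} = \frac{1}{8273923 - \left(22 - \frac{4}{25} + \frac{2}{5}\right)} = \frac{1}{8273923 - \left(\frac{112}{5} - \frac{4}{25}\right)} = \frac{1}{8273923 - \frac{556}{25}} = \frac{1}{\frac{206847519}{25}} = \frac{25}{206847519}$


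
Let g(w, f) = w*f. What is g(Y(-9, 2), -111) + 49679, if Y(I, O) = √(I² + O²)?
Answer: 49679 - 111*√85 ≈ 48656.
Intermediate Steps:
g(w, f) = f*w
g(Y(-9, 2), -111) + 49679 = -111*√((-9)² + 2²) + 49679 = -111*√(81 + 4) + 49679 = -111*√85 + 49679 = 49679 - 111*√85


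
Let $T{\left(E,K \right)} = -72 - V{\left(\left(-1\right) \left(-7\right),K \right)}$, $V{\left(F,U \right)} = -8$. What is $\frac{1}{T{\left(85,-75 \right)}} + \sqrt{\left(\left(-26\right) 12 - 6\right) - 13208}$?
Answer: $- \frac{1}{64} + i \sqrt{13526} \approx -0.015625 + 116.3 i$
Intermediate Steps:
$T{\left(E,K \right)} = -64$ ($T{\left(E,K \right)} = -72 - -8 = -72 + 8 = -64$)
$\frac{1}{T{\left(85,-75 \right)}} + \sqrt{\left(\left(-26\right) 12 - 6\right) - 13208} = \frac{1}{-64} + \sqrt{\left(\left(-26\right) 12 - 6\right) - 13208} = - \frac{1}{64} + \sqrt{\left(-312 - 6\right) - 13208} = - \frac{1}{64} + \sqrt{-318 - 13208} = - \frac{1}{64} + \sqrt{-13526} = - \frac{1}{64} + i \sqrt{13526}$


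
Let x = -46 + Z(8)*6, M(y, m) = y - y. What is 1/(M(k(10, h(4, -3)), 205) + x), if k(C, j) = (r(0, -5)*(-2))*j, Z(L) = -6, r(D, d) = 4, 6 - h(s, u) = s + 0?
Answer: -1/82 ≈ -0.012195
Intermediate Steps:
h(s, u) = 6 - s (h(s, u) = 6 - (s + 0) = 6 - s)
k(C, j) = -8*j (k(C, j) = (4*(-2))*j = -8*j)
M(y, m) = 0
x = -82 (x = -46 - 6*6 = -46 - 36 = -82)
1/(M(k(10, h(4, -3)), 205) + x) = 1/(0 - 82) = 1/(-82) = -1/82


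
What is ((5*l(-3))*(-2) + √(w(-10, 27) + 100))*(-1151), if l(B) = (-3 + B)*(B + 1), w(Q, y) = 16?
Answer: 138120 - 2302*√29 ≈ 1.2572e+5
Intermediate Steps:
l(B) = (1 + B)*(-3 + B) (l(B) = (-3 + B)*(1 + B) = (1 + B)*(-3 + B))
((5*l(-3))*(-2) + √(w(-10, 27) + 100))*(-1151) = ((5*(-3 + (-3)² - 2*(-3)))*(-2) + √(16 + 100))*(-1151) = ((5*(-3 + 9 + 6))*(-2) + √116)*(-1151) = ((5*12)*(-2) + 2*√29)*(-1151) = (60*(-2) + 2*√29)*(-1151) = (-120 + 2*√29)*(-1151) = 138120 - 2302*√29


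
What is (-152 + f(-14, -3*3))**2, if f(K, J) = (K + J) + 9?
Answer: 27556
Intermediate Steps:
f(K, J) = 9 + J + K (f(K, J) = (J + K) + 9 = 9 + J + K)
(-152 + f(-14, -3*3))**2 = (-152 + (9 - 3*3 - 14))**2 = (-152 + (9 - 9 - 14))**2 = (-152 - 14)**2 = (-166)**2 = 27556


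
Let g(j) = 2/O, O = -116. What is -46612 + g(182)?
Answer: -2703497/58 ≈ -46612.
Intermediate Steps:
g(j) = -1/58 (g(j) = 2/(-116) = 2*(-1/116) = -1/58)
-46612 + g(182) = -46612 - 1/58 = -2703497/58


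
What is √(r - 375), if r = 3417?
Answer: 39*√2 ≈ 55.154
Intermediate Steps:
√(r - 375) = √(3417 - 375) = √3042 = 39*√2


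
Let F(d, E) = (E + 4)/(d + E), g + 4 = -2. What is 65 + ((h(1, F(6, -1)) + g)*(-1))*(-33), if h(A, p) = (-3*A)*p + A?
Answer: -797/5 ≈ -159.40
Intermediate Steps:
g = -6 (g = -4 - 2 = -6)
F(d, E) = (4 + E)/(E + d)
h(A, p) = A - 3*A*p (h(A, p) = -3*A*p + A = A - 3*A*p)
65 + ((h(1, F(6, -1)) + g)*(-1))*(-33) = 65 + ((1*(1 - 3*(4 - 1)/(-1 + 6)) - 6)*(-1))*(-33) = 65 + ((1*(1 - 3*3/5) - 6)*(-1))*(-33) = 65 + ((1*(1 - 9/5) - 6)*(-1))*(-33) = 65 + ((1*(-4/5) - 6)*(-1))*(-33) = 65 + ((-4/5 - 6)*(-1))*(-33) = 65 - 34/5*(-1)*(-33) = 65 + (34/5)*(-33) = 65 - 1122/5 = -797/5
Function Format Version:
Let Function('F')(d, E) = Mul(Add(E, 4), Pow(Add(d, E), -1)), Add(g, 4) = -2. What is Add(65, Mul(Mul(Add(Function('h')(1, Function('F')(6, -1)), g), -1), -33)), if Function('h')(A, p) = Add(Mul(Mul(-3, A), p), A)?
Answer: Rational(-797, 5) ≈ -159.40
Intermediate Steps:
g = -6 (g = Add(-4, -2) = -6)
Function('F')(d, E) = Mul(Pow(Add(E, d), -1), Add(4, E)) (Function('F')(d, E) = Mul(Add(4, E), Pow(Add(E, d), -1)) = Mul(Pow(Add(E, d), -1), Add(4, E)))
Function('h')(A, p) = Add(A, Mul(-3, A, p)) (Function('h')(A, p) = Add(Mul(-3, A, p), A) = Add(A, Mul(-3, A, p)))
Add(65, Mul(Mul(Add(Function('h')(1, Function('F')(6, -1)), g), -1), -33)) = Add(65, Mul(Mul(Add(Mul(1, Add(1, Mul(-3, Mul(Pow(Add(-1, 6), -1), Add(4, -1))))), -6), -1), -33)) = Add(65, Mul(Mul(Add(Mul(1, Add(1, Mul(-3, Mul(Pow(5, -1), 3)))), -6), -1), -33)) = Add(65, Mul(Mul(Add(Mul(1, Add(1, Mul(-3, Mul(Rational(1, 5), 3)))), -6), -1), -33)) = Add(65, Mul(Mul(Add(Mul(1, Add(1, Mul(-3, Rational(3, 5)))), -6), -1), -33)) = Add(65, Mul(Mul(Add(Mul(1, Add(1, Rational(-9, 5))), -6), -1), -33)) = Add(65, Mul(Mul(Add(Mul(1, Rational(-4, 5)), -6), -1), -33)) = Add(65, Mul(Mul(Add(Rational(-4, 5), -6), -1), -33)) = Add(65, Mul(Mul(Rational(-34, 5), -1), -33)) = Add(65, Mul(Rational(34, 5), -33)) = Add(65, Rational(-1122, 5)) = Rational(-797, 5)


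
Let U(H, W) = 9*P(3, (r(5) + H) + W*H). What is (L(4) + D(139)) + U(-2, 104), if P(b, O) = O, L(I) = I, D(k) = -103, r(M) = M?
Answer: -1944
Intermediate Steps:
U(H, W) = 45 + 9*H + 9*H*W (U(H, W) = 9*((5 + H) + W*H) = 9*((5 + H) + H*W) = 9*(5 + H + H*W) = 45 + 9*H + 9*H*W)
(L(4) + D(139)) + U(-2, 104) = (4 - 103) + (45 + 9*(-2) + 9*(-2)*104) = -99 + (45 - 18 - 1872) = -99 - 1845 = -1944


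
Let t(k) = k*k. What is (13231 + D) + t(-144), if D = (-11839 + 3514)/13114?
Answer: 445434913/13114 ≈ 33966.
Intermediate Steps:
t(k) = k²
D = -8325/13114 (D = -8325*1/13114 = -8325/13114 ≈ -0.63482)
(13231 + D) + t(-144) = (13231 - 8325/13114) + (-144)² = 173503009/13114 + 20736 = 445434913/13114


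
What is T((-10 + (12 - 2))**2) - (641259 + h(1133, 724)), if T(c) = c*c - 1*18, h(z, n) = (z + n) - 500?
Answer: -642634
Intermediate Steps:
h(z, n) = -500 + n + z (h(z, n) = (n + z) - 500 = -500 + n + z)
T(c) = -18 + c**2 (T(c) = c**2 - 18 = -18 + c**2)
T((-10 + (12 - 2))**2) - (641259 + h(1133, 724)) = (-18 + ((-10 + (12 - 2))**2)**2) - (641259 + (-500 + 724 + 1133)) = (-18 + ((-10 + 10)**2)**2) - (641259 + 1357) = (-18 + (0**2)**2) - 1*642616 = (-18 + 0**2) - 642616 = (-18 + 0) - 642616 = -18 - 642616 = -642634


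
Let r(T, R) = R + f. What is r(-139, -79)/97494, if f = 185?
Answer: 53/48747 ≈ 0.0010872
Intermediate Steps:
r(T, R) = 185 + R (r(T, R) = R + 185 = 185 + R)
r(-139, -79)/97494 = (185 - 79)/97494 = 106*(1/97494) = 53/48747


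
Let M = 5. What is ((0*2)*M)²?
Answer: 0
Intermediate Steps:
((0*2)*M)² = ((0*2)*5)² = (0*5)² = 0² = 0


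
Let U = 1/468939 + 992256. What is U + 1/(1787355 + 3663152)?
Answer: 2536161984219666134/2555955302073 ≈ 9.9226e+5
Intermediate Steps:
U = 465307536385/468939 (U = 1/468939 + 992256 = 465307536385/468939 ≈ 9.9226e+5)
U + 1/(1787355 + 3663152) = 465307536385/468939 + 1/(1787355 + 3663152) = 465307536385/468939 + 1/5450507 = 2536161984219666134/2555955302073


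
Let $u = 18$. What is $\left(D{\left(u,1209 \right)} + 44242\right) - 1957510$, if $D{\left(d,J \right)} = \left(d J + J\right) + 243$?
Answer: $-1890054$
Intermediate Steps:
$D{\left(d,J \right)} = 243 + J + J d$ ($D{\left(d,J \right)} = \left(J d + J\right) + 243 = \left(J + J d\right) + 243 = 243 + J + J d$)
$\left(D{\left(u,1209 \right)} + 44242\right) - 1957510 = \left(\left(243 + 1209 + 1209 \cdot 18\right) + 44242\right) - 1957510 = \left(\left(243 + 1209 + 21762\right) + 44242\right) - 1957510 = \left(23214 + 44242\right) - 1957510 = 67456 - 1957510 = -1890054$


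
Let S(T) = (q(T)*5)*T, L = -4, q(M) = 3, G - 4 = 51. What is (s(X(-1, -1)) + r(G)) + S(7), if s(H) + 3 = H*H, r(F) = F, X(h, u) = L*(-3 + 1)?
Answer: 221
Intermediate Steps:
G = 55 (G = 4 + 51 = 55)
X(h, u) = 8 (X(h, u) = -4*(-3 + 1) = -4*(-2) = 8)
s(H) = -3 + H² (s(H) = -3 + H*H = -3 + H²)
S(T) = 15*T (S(T) = (3*5)*T = 15*T)
(s(X(-1, -1)) + r(G)) + S(7) = ((-3 + 8²) + 55) + 15*7 = ((-3 + 64) + 55) + 105 = (61 + 55) + 105 = 116 + 105 = 221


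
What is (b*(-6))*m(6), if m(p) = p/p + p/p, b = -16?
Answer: 192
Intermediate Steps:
m(p) = 2 (m(p) = 1 + 1 = 2)
(b*(-6))*m(6) = -16*(-6)*2 = 96*2 = 192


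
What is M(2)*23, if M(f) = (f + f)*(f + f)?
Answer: 368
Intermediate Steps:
M(f) = 4*f**2 (M(f) = (2*f)*(2*f) = 4*f**2)
M(2)*23 = (4*2**2)*23 = (4*4)*23 = 16*23 = 368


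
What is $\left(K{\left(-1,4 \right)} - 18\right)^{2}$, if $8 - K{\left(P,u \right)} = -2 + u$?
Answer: $144$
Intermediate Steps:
$K{\left(P,u \right)} = 10 - u$ ($K{\left(P,u \right)} = 8 - \left(-2 + u\right) = 10 - u$)
$\left(K{\left(-1,4 \right)} - 18\right)^{2} = \left(\left(10 - 4\right) - 18\right)^{2} = \left(6 - 18\right)^{2} = \left(-12\right)^{2} = 144$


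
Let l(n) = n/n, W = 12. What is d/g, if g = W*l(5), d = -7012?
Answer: -1753/3 ≈ -584.33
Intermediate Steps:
l(n) = 1
g = 12 (g = 12*1 = 12)
d/g = -7012/12 = -7012*1/12 = -1753/3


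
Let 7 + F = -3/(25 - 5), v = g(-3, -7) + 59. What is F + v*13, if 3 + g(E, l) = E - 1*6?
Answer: 12077/20 ≈ 603.85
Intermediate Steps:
g(E, l) = -9 + E (g(E, l) = -3 + (E - 1*6) = -3 + (E - 6) = -3 + (-6 + E) = -9 + E)
v = 47 (v = (-9 - 3) + 59 = -12 + 59 = 47)
F = -143/20 (F = -7 - 3/(25 - 5) = -7 - 3/20 = -143/20 ≈ -7.1500)
F + v*13 = -143/20 + 47*13 = -143/20 + 611 = 12077/20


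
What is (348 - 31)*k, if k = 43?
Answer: 13631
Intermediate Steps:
(348 - 31)*k = (348 - 31)*43 = 317*43 = 13631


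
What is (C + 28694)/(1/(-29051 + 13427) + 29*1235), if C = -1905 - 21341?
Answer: 85119552/559573559 ≈ 0.15212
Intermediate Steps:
C = -23246
(C + 28694)/(1/(-29051 + 13427) + 29*1235) = (-23246 + 28694)/(1/(-29051 + 13427) + 29*1235) = 5448/(1/(-15624) + 35815) = 5448/(-1/15624 + 35815) = 5448/(559573559/15624) = 5448*(15624/559573559) = 85119552/559573559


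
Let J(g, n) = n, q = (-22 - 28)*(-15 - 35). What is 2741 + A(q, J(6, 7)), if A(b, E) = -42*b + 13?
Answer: -102246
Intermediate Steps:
q = 2500 (q = -50*(-50) = 2500)
A(b, E) = 13 - 42*b
2741 + A(q, J(6, 7)) = 2741 + (13 - 42*2500) = 2741 + (13 - 105000) = 2741 - 104987 = -102246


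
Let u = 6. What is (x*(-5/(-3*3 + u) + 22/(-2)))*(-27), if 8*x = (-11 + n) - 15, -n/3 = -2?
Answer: -630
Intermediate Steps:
n = 6 (n = -3*(-2) = 6)
x = -5/2 (x = ((-11 + 6) - 15)/8 = (-5 - 15)/8 = (1/8)*(-20) = -5/2 ≈ -2.5000)
(x*(-5/(-3*3 + u) + 22/(-2)))*(-27) = -5*(-5/(-3*3 + 6) + 22/(-2))/2*(-27) = -5*(-5/(-9 + 6) + 22*(-1/2))/2*(-27) = -5*(-5/(-3) - 11)/2*(-27) = -5*(-5*(-1/3) - 11)/2*(-27) = -5*(5/3 - 11)/2*(-27) = -5/2*(-28/3)*(-27) = (70/3)*(-27) = -630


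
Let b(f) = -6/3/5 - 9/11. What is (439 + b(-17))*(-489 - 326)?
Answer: -3924714/11 ≈ -3.5679e+5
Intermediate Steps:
b(f) = -67/55 (b(f) = -6*1/3*(1/5) - 9*1/11 = -2*1/5 - 9/11 = -2/5 - 9/11 = -67/55)
(439 + b(-17))*(-489 - 326) = (439 - 67/55)*(-489 - 326) = (24078/55)*(-815) = -3924714/11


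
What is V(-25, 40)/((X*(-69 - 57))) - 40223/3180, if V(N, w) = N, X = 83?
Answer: -70095439/5542740 ≈ -12.646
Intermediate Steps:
V(-25, 40)/((X*(-69 - 57))) - 40223/3180 = -25*1/(83*(-69 - 57)) - 40223/3180 = -25/(83*(-126)) - 40223*1/3180 = -25/(-10458) - 40223/3180 = -25*(-1/10458) - 40223/3180 = 25/10458 - 40223/3180 = -70095439/5542740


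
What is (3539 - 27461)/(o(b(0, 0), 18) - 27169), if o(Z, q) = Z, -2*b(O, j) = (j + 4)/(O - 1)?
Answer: 23922/27167 ≈ 0.88055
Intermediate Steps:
b(O, j) = -(4 + j)/(2*(-1 + O)) (b(O, j) = -(j + 4)/(2*(O - 1)) = -(4 + j)/(2*(-1 + O)))
(3539 - 27461)/(o(b(0, 0), 18) - 27169) = (3539 - 27461)/((-4 - 1*0)/(2*(-1 + 0)) - 27169) = -23922/((½)*(-4 + 0)/(-1) - 27169) = -23922/((½)*(-1)*(-4) - 27169) = -23922/(2 - 27169) = -23922/(-27167) = -23922*(-1/27167) = 23922/27167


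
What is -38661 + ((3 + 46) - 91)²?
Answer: -36897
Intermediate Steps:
-38661 + ((3 + 46) - 91)² = -38661 + (49 - 91)² = -38661 + (-42)² = -38661 + 1764 = -36897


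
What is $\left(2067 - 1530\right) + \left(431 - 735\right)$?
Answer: $233$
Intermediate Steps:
$\left(2067 - 1530\right) + \left(431 - 735\right) = 537 + \left(431 - 735\right) = 537 - 304 = 233$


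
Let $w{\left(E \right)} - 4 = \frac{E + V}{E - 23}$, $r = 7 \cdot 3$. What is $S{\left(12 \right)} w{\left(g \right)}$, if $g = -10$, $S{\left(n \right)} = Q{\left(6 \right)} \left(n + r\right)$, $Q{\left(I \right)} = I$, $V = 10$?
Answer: $792$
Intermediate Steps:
$r = 21$
$S{\left(n \right)} = 126 + 6 n$ ($S{\left(n \right)} = 6 \left(n + 21\right) = 6 \left(21 + n\right) = 126 + 6 n$)
$w{\left(E \right)} = 4 + \frac{10 + E}{-23 + E}$ ($w{\left(E \right)} = 4 + \frac{E + 10}{E - 23} = 4 + \frac{10 + E}{-23 + E}$)
$S{\left(12 \right)} w{\left(g \right)} = \left(126 + 6 \cdot 12\right) \frac{-82 + 5 \left(-10\right)}{-23 - 10} = \left(126 + 72\right) \frac{-82 - 50}{-33} = 198 \left(\left(- \frac{1}{33}\right) \left(-132\right)\right) = 198 \cdot 4 = 792$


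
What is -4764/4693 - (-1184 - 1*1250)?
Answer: 11417998/4693 ≈ 2433.0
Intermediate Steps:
-4764/4693 - (-1184 - 1*1250) = -4764*1/4693 - (-1184 - 1250) = -4764/4693 - 1*(-2434) = -4764/4693 + 2434 = 11417998/4693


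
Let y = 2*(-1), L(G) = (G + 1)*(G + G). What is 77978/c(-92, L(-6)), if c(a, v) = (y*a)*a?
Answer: -38989/8464 ≈ -4.6065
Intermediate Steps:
L(G) = 2*G*(1 + G) (L(G) = (1 + G)*(2*G) = 2*G*(1 + G))
y = -2
c(a, v) = -2*a² (c(a, v) = (-2*a)*a = -2*a²)
77978/c(-92, L(-6)) = 77978/((-2*(-92)²)) = 77978/((-2*8464)) = 77978/(-16928) = 77978*(-1/16928) = -38989/8464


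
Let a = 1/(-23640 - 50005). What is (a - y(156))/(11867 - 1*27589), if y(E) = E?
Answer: 11488621/1157846690 ≈ 0.0099224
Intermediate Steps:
a = -1/73645 (a = 1/(-73645) = -1/73645 ≈ -1.3579e-5)
(a - y(156))/(11867 - 1*27589) = (-1/73645 - 1*156)/(11867 - 1*27589) = (-1/73645 - 156)/(11867 - 27589) = -11488621/73645/(-15722) = -11488621/73645*(-1/15722) = 11488621/1157846690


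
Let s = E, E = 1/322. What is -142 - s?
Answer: -45725/322 ≈ -142.00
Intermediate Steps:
E = 1/322 ≈ 0.0031056
s = 1/322 ≈ 0.0031056
-142 - s = -142 - 1*1/322 = -142 - 1/322 = -45725/322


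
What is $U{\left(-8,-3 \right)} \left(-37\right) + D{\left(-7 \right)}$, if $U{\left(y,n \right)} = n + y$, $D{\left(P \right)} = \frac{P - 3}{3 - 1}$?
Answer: $402$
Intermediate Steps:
$D{\left(P \right)} = - \frac{3}{2} + \frac{P}{2}$ ($D{\left(P \right)} = \frac{-3 + P}{2} = \left(-3 + P\right) \frac{1}{2} = - \frac{3}{2} + \frac{P}{2}$)
$U{\left(-8,-3 \right)} \left(-37\right) + D{\left(-7 \right)} = \left(-3 - 8\right) \left(-37\right) + \left(- \frac{3}{2} + \frac{1}{2} \left(-7\right)\right) = \left(-11\right) \left(-37\right) - 5 = 407 - 5 = 402$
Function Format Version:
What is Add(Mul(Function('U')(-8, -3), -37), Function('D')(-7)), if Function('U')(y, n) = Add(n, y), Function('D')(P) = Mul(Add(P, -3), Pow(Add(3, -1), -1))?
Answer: 402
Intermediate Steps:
Function('D')(P) = Add(Rational(-3, 2), Mul(Rational(1, 2), P)) (Function('D')(P) = Mul(Add(-3, P), Pow(2, -1)) = Mul(Add(-3, P), Rational(1, 2)) = Add(Rational(-3, 2), Mul(Rational(1, 2), P)))
Add(Mul(Function('U')(-8, -3), -37), Function('D')(-7)) = Add(Mul(Add(-3, -8), -37), Add(Rational(-3, 2), Mul(Rational(1, 2), -7))) = Add(Mul(-11, -37), Add(Rational(-3, 2), Rational(-7, 2))) = Add(407, -5) = 402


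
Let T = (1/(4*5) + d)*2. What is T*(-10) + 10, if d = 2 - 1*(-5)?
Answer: -131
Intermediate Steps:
d = 7 (d = 2 + 5 = 7)
T = 141/10 (T = (1/(4*5) + 7)*2 = (1/20 + 7)*2 = (141/20)*2 = 141/10 ≈ 14.100)
T*(-10) + 10 = (141/10)*(-10) + 10 = -141 + 10 = -131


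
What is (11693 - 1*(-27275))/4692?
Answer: 9742/1173 ≈ 8.3052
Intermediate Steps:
(11693 - 1*(-27275))/4692 = (11693 + 27275)*(1/4692) = 38968*(1/4692) = 9742/1173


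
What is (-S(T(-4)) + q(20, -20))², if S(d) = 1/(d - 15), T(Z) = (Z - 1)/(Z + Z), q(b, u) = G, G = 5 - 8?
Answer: 113569/13225 ≈ 8.5874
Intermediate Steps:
G = -3
q(b, u) = -3
T(Z) = (-1 + Z)/(2*Z) (T(Z) = (-1 + Z)/((2*Z)) = (-1 + Z)*(1/(2*Z)) = (-1 + Z)/(2*Z))
S(d) = 1/(-15 + d)
(-S(T(-4)) + q(20, -20))² = (-1/(-15 + (½)*(-1 - 4)/(-4)) - 3)² = (-1/(-15 + (½)*(-¼)*(-5)) - 3)² = (-1/(-15 + 5/8) - 3)² = (-1/(-115/8) - 3)² = (-1*(-8/115) - 3)² = (8/115 - 3)² = (-337/115)² = 113569/13225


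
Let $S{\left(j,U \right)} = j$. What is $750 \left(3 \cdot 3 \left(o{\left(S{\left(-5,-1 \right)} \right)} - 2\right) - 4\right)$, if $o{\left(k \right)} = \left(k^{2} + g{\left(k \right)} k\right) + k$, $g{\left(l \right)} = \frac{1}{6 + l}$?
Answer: $84750$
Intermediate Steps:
$o{\left(k \right)} = k + k^{2} + \frac{k}{6 + k}$ ($o{\left(k \right)} = \left(k^{2} + \frac{k}{6 + k}\right) + k = k + k^{2} + \frac{k}{6 + k}$)
$750 \left(3 \cdot 3 \left(o{\left(S{\left(-5,-1 \right)} \right)} - 2\right) - 4\right) = 750 \left(3 \cdot 3 \left(- \frac{5 \left(1 + \left(1 - 5\right) \left(6 - 5\right)\right)}{6 - 5} - 2\right) - 4\right) = 750 \left(3 \cdot 3 \left(- \frac{5 \left(1 - 4\right)}{1} - 2\right) - 4\right) = 750 \left(3 \cdot 3 \left(\left(-5\right) 1 \left(1 - 4\right) - 2\right) - 4\right) = 750 \left(3 \cdot 3 \left(\left(-5\right) 1 \left(-3\right) - 2\right) - 4\right) = 750 \left(3 \cdot 3 \left(15 - 2\right) - 4\right) = 750 \left(3 \cdot 3 \cdot 13 - 4\right) = 750 \left(3 \cdot 39 - 4\right) = 750 \left(117 - 4\right) = 750 \cdot 113 = 84750$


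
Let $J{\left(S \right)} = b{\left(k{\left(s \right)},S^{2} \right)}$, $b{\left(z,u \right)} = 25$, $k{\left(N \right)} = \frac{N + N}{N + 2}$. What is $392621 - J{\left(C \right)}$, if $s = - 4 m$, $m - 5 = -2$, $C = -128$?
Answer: $392596$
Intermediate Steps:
$m = 3$ ($m = 5 - 2 = 3$)
$s = -12$ ($s = \left(-4\right) 3 = -12$)
$k{\left(N \right)} = \frac{2 N}{2 + N}$
$J{\left(S \right)} = 25$
$392621 - J{\left(C \right)} = 392621 - 25 = 392596$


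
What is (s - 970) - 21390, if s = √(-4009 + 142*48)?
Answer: -22360 + √2807 ≈ -22307.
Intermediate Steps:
s = √2807 (s = √(-4009 + 6816) = √2807 ≈ 52.981)
(s - 970) - 21390 = (√2807 - 970) - 21390 = (-970 + √2807) - 21390 = -22360 + √2807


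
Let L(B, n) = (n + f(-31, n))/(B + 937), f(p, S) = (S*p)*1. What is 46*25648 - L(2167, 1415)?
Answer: 1831083241/1552 ≈ 1.1798e+6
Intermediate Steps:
f(p, S) = S*p
L(B, n) = -30*n/(937 + B) (L(B, n) = (n + n*(-31))/(B + 937) = (n - 31*n)/(937 + B) = (-30*n)/(937 + B) = -30*n/(937 + B))
46*25648 - L(2167, 1415) = 46*25648 - (-30)*1415/(937 + 2167) = 1179808 - (-30)*1415/3104 = 1179808 - 1*(-21225/1552) = 1179808 + 21225/1552 = 1831083241/1552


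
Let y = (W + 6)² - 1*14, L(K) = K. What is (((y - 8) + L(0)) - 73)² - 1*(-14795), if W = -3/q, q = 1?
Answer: 22191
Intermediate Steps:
W = -3 (W = -3/1 = -3*1 = -3)
y = -5 (y = (-3 + 6)² - 1*14 = 3² - 14 = 9 - 14 = -5)
(((y - 8) + L(0)) - 73)² - 1*(-14795) = (((-5 - 8) + 0) - 73)² - 1*(-14795) = ((-13 + 0) - 73)² + 14795 = (-13 - 73)² + 14795 = (-86)² + 14795 = 7396 + 14795 = 22191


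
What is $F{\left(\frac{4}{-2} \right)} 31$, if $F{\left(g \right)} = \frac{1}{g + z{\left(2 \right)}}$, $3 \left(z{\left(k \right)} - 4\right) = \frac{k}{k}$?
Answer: $\frac{93}{7} \approx 13.286$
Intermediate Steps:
$z{\left(k \right)} = \frac{13}{3}$ ($z{\left(k \right)} = 4 + \frac{k \frac{1}{k}}{3} = 4 + \frac{1}{3} \cdot 1 = 4 + \frac{1}{3} = \frac{13}{3}$)
$F{\left(g \right)} = \frac{1}{\frac{13}{3} + g}$ ($F{\left(g \right)} = \frac{1}{g + \frac{13}{3}} = \frac{1}{\frac{13}{3} + g}$)
$F{\left(\frac{4}{-2} \right)} 31 = \frac{3}{13 + 3 \frac{4}{-2}} \cdot 31 = \frac{3}{13 + 3 \cdot 4 \left(- \frac{1}{2}\right)} 31 = \frac{3}{13 + 3 \left(-2\right)} 31 = \frac{3}{13 - 6} \cdot 31 = \frac{3}{7} \cdot 31 = \frac{93}{7}$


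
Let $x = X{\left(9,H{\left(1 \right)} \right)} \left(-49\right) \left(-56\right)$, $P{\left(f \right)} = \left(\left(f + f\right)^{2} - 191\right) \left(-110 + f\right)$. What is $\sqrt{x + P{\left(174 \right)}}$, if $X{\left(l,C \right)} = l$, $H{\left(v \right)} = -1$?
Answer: $2 \sqrt{1940782} \approx 2786.2$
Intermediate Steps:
$P{\left(f \right)} = \left(-191 + 4 f^{2}\right) \left(-110 + f\right)$ ($P{\left(f \right)} = \left(\left(2 f\right)^{2} - 191\right) \left(-110 + f\right) = \left(4 f^{2} - 191\right) \left(-110 + f\right) = \left(-191 + 4 f^{2}\right) \left(-110 + f\right)$)
$x = 24696$ ($x = 9 \left(-49\right) \left(-56\right) = \left(-441\right) \left(-56\right) = 24696$)
$\sqrt{x + P{\left(174 \right)}} = \sqrt{24696 + \left(21010 - 440 \cdot 174^{2} - 33234 + 4 \cdot 174^{3}\right)} = \sqrt{24696 + \left(21010 - 13321440 - 33234 + 4 \cdot 5268024\right)} = \sqrt{24696 + \left(21010 - 13321440 - 33234 + 21072096\right)} = \sqrt{24696 + 7738432} = \sqrt{7763128} = 2 \sqrt{1940782}$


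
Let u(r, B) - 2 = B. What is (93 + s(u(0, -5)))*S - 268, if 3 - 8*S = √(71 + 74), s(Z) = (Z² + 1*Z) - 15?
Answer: -473/2 - 21*√145/2 ≈ -362.94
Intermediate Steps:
u(r, B) = 2 + B
s(Z) = -15 + Z + Z² (s(Z) = (Z² + Z) - 15 = (Z + Z²) - 15 = -15 + Z + Z²)
S = 3/8 - √145/8 (S = 3/8 - √(71 + 74)/8 = 3/8 - √145/8 ≈ -1.1302)
(93 + s(u(0, -5)))*S - 268 = (93 + (-15 + (2 - 5) + (2 - 5)²))*(3/8 - √145/8) - 268 = (93 + (-15 - 3 + (-3)²))*(3/8 - √145/8) - 268 = (93 + (-15 - 3 + 9))*(3/8 - √145/8) - 268 = (93 - 9)*(3/8 - √145/8) - 268 = 84*(3/8 - √145/8) - 268 = (63/2 - 21*√145/2) - 268 = -473/2 - 21*√145/2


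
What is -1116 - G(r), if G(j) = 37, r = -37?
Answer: -1153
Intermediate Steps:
-1116 - G(r) = -1116 - 1*37 = -1116 - 37 = -1153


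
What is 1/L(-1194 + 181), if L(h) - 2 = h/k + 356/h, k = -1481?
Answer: 1500253/3499439 ≈ 0.42871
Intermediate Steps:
L(h) = 2 + 356/h - h/1481 (L(h) = 2 + (h/(-1481) + 356/h) = 2 + (h*(-1/1481) + 356/h) = 2 + (-h/1481 + 356/h) = 2 + (356/h - h/1481) = 2 + 356/h - h/1481)
1/L(-1194 + 181) = 1/(2 + 356/(-1194 + 181) - (-1194 + 181)/1481) = 1/(2 + 356/(-1013) - 1/1481*(-1013)) = 1/(2 + 356*(-1/1013) + 1013/1481) = 1/(2 - 356/1013 + 1013/1481) = 1/(3499439/1500253) = 1500253/3499439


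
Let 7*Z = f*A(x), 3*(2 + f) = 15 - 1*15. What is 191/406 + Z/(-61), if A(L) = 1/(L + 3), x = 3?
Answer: 35011/74298 ≈ 0.47122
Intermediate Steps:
f = -2 (f = -2 + (15 - 1*15)/3 = -2 + (15 - 15)/3 = -2 + (⅓)*0 = -2 + 0 = -2)
A(L) = 1/(3 + L)
Z = -1/21 (Z = (-2/(3 + 3))/7 = (-2/6)/7 = (-2*⅙)/7 = (⅐)*(-⅓) = -1/21 ≈ -0.047619)
191/406 + Z/(-61) = 191/406 - 1/21/(-61) = 191*(1/406) - 1/21*(-1/61) = 191/406 + 1/1281 = 35011/74298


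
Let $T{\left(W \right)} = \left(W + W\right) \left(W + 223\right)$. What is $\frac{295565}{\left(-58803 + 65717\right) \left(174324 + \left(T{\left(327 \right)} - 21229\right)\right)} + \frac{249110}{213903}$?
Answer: $\frac{176654783243899}{151677104150178} \approx 1.1647$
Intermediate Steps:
$T{\left(W \right)} = 2 W \left(223 + W\right)$
$\frac{295565}{\left(-58803 + 65717\right) \left(174324 + \left(T{\left(327 \right)} - 21229\right)\right)} + \frac{249110}{213903} = \frac{295565}{\left(-58803 + 65717\right) \left(174324 - \left(21229 - 654 \left(223 + 327\right)\right)\right)} + \frac{249110}{213903} = \frac{295565}{6914 \left(174324 - \left(21229 - 359700\right)\right)} + 249110 \cdot \frac{1}{213903} = \frac{295565}{6914 \left(174324 + \left(359700 - 21229\right)\right)} + \frac{249110}{213903} = \frac{295565}{6914 \left(174324 + 338471\right)} + \frac{249110}{213903} = \frac{295565}{6914 \cdot 512795} + \frac{249110}{213903} = \frac{295565}{3545464630} + \frac{249110}{213903} = 295565 \cdot \frac{1}{3545464630} + \frac{249110}{213903} = \frac{59113}{709092926} + \frac{249110}{213903} = \frac{176654783243899}{151677104150178}$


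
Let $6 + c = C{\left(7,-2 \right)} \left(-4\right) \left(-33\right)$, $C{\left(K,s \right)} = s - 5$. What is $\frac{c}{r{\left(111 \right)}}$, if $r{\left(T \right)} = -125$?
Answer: $\frac{186}{25} \approx 7.44$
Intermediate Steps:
$C{\left(K,s \right)} = -5 + s$ ($C{\left(K,s \right)} = s - 5 = -5 + s$)
$c = -930$ ($c = -6 + \left(-5 - 2\right) \left(-4\right) \left(-33\right) = -6 + \left(-7\right) \left(-4\right) \left(-33\right) = -6 + 28 \left(-33\right) = -6 - 924 = -930$)
$\frac{c}{r{\left(111 \right)}} = - \frac{930}{-125} = \left(-930\right) \left(- \frac{1}{125}\right) = \frac{186}{25}$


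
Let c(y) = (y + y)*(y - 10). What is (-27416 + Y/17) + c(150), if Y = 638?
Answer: 248566/17 ≈ 14622.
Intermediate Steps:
c(y) = 2*y*(-10 + y) (c(y) = (2*y)*(-10 + y) = 2*y*(-10 + y))
(-27416 + Y/17) + c(150) = (-27416 + 638/17) + 2*150*(-10 + 150) = (-27416 + 638*(1/17)) + 2*150*140 = (-27416 + 638/17) + 42000 = -465434/17 + 42000 = 248566/17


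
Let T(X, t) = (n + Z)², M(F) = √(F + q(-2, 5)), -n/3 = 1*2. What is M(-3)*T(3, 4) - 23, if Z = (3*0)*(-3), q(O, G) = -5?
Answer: -23 + 72*I*√2 ≈ -23.0 + 101.82*I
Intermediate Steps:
Z = 0 (Z = 0*(-3) = 0)
n = -6 (n = -3*2 = -6)
M(F) = √(-5 + F) (M(F) = √(F - 5) = √(-5 + F))
T(X, t) = 36 (T(X, t) = (-6 + 0)² = (-6)² = 36)
M(-3)*T(3, 4) - 23 = √(-5 - 3)*36 - 23 = √(-8)*36 - 23 = (2*I*√2)*36 - 23 = 72*I*√2 - 23 = -23 + 72*I*√2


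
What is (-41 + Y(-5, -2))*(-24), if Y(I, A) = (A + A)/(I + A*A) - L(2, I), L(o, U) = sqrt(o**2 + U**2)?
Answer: 888 + 24*sqrt(29) ≈ 1017.2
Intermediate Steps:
L(o, U) = sqrt(U**2 + o**2)
Y(I, A) = -sqrt(4 + I**2) + 2*A/(I + A**2) (Y(I, A) = (A + A)/(I + A*A) - sqrt(I**2 + 2**2) = (2*A)/(I + A**2) - sqrt(I**2 + 4) = 2*A/(I + A**2) - sqrt(4 + I**2) = -sqrt(4 + I**2) + 2*A/(I + A**2))
(-41 + Y(-5, -2))*(-24) = (-41 + (2*(-2) - 1*(-5)*sqrt(4 + (-5)**2) - 1*(-2)**2*sqrt(4 + (-5)**2))/(-5 + (-2)**2))*(-24) = (-41 + (-4 - 1*(-5)*sqrt(4 + 25) - 1*4*sqrt(4 + 25))/(-5 + 4))*(-24) = (-41 + (-4 - 1*(-5)*sqrt(29) - 1*4*sqrt(29))/(-1))*(-24) = (-41 - (-4 + 5*sqrt(29) - 4*sqrt(29)))*(-24) = (-41 - (-4 + sqrt(29)))*(-24) = (-41 + (4 - sqrt(29)))*(-24) = (-37 - sqrt(29))*(-24) = 888 + 24*sqrt(29)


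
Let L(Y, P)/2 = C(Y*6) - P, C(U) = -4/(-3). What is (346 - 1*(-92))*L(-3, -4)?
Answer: 4672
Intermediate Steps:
C(U) = 4/3 (C(U) = -4*(-⅓) = 4/3)
L(Y, P) = 8/3 - 2*P (L(Y, P) = 2*(4/3 - P) = 8/3 - 2*P)
(346 - 1*(-92))*L(-3, -4) = (346 - 1*(-92))*(8/3 - 2*(-4)) = (346 + 92)*(8/3 + 8) = 438*(32/3) = 4672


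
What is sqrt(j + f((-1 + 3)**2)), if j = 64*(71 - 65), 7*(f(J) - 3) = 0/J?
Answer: 3*sqrt(43) ≈ 19.672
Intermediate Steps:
f(J) = 3 (f(J) = 3 + (0/J)/7 = 3 + (1/7)*0 = 3 + 0 = 3)
j = 384 (j = 64*6 = 384)
sqrt(j + f((-1 + 3)**2)) = sqrt(384 + 3) = sqrt(387) = 3*sqrt(43)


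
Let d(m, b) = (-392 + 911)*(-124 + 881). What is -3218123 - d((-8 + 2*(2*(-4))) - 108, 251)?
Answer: -3611006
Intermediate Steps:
d(m, b) = 392883 (d(m, b) = 519*757 = 392883)
-3218123 - d((-8 + 2*(2*(-4))) - 108, 251) = -3218123 - 1*392883 = -3218123 - 392883 = -3611006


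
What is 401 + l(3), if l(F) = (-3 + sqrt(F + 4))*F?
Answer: 392 + 3*sqrt(7) ≈ 399.94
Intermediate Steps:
l(F) = F*(-3 + sqrt(4 + F)) (l(F) = (-3 + sqrt(4 + F))*F = F*(-3 + sqrt(4 + F)))
401 + l(3) = 401 + 3*(-3 + sqrt(4 + 3)) = 401 + 3*(-3 + sqrt(7)) = 401 + (-9 + 3*sqrt(7)) = 392 + 3*sqrt(7)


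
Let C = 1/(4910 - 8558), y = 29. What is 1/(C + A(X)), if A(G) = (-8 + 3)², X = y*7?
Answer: 3648/91199 ≈ 0.040000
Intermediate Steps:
X = 203 (X = 29*7 = 203)
A(G) = 25 (A(G) = (-5)² = 25)
C = -1/3648 (C = 1/(-3648) = -1/3648 ≈ -0.00027412)
1/(C + A(X)) = 1/(-1/3648 + 25) = 1/(91199/3648) = 3648/91199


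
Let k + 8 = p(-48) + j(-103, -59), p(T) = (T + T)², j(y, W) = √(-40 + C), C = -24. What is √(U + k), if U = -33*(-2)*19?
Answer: √(10462 + 8*I) ≈ 102.28 + 0.0391*I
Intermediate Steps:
j(y, W) = 8*I (j(y, W) = √(-40 - 24) = √(-64) = 8*I)
p(T) = 4*T² (p(T) = (2*T)² = 4*T²)
k = 9208 + 8*I (k = -8 + (4*(-48)² + 8*I) = -8 + (4*2304 + 8*I) = -8 + (9216 + 8*I) = 9208 + 8*I ≈ 9208.0 + 8.0*I)
U = 1254 (U = 66*19 = 1254)
√(U + k) = √(1254 + (9208 + 8*I)) = √(10462 + 8*I)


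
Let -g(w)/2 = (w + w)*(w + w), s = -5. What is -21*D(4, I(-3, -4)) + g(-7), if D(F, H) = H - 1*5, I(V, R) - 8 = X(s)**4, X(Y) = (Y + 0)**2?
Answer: -8203580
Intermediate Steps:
X(Y) = Y**2
I(V, R) = 390633 (I(V, R) = 8 + ((-5)**2)**4 = 8 + 25**4 = 8 + 390625 = 390633)
g(w) = -8*w**2 (g(w) = -2*(w + w)*(w + w) = -2*2*w*2*w = -8*w**2)
D(F, H) = -5 + H (D(F, H) = H - 5 = -5 + H)
-21*D(4, I(-3, -4)) + g(-7) = -21*(-5 + 390633) - 8*(-7)**2 = -21*390628 - 8*49 = -8203188 - 392 = -8203580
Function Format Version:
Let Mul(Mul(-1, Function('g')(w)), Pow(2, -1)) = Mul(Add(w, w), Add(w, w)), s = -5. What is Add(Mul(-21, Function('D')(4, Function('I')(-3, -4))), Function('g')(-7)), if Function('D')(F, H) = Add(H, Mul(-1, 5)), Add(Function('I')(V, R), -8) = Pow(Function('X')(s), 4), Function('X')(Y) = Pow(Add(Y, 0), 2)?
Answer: -8203580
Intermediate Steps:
Function('X')(Y) = Pow(Y, 2)
Function('I')(V, R) = 390633 (Function('I')(V, R) = Add(8, Pow(Pow(-5, 2), 4)) = Add(8, Pow(25, 4)) = Add(8, 390625) = 390633)
Function('g')(w) = Mul(-8, Pow(w, 2)) (Function('g')(w) = Mul(-2, Mul(Add(w, w), Add(w, w))) = Mul(-2, Mul(Mul(2, w), Mul(2, w))) = Mul(-2, Mul(4, Pow(w, 2))) = Mul(-8, Pow(w, 2)))
Function('D')(F, H) = Add(-5, H) (Function('D')(F, H) = Add(H, -5) = Add(-5, H))
Add(Mul(-21, Function('D')(4, Function('I')(-3, -4))), Function('g')(-7)) = Add(Mul(-21, Add(-5, 390633)), Mul(-8, Pow(-7, 2))) = Add(Mul(-21, 390628), Mul(-8, 49)) = Add(-8203188, -392) = -8203580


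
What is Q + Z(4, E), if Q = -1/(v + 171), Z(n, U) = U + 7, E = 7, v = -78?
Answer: 1301/93 ≈ 13.989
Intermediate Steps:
Z(n, U) = 7 + U
Q = -1/93 (Q = -1/(-78 + 171) = -1/93 ≈ -0.010753)
Q + Z(4, E) = -1/93 + (7 + 7) = -1/93 + 14 = 1301/93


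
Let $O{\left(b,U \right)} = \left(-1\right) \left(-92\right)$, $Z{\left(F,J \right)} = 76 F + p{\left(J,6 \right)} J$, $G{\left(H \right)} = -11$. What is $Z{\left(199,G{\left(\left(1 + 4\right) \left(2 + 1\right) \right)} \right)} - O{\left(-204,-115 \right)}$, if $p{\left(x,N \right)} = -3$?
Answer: $15065$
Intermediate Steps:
$Z{\left(F,J \right)} = - 3 J + 76 F$ ($Z{\left(F,J \right)} = 76 F - 3 J = - 3 J + 76 F$)
$O{\left(b,U \right)} = 92$
$Z{\left(199,G{\left(\left(1 + 4\right) \left(2 + 1\right) \right)} \right)} - O{\left(-204,-115 \right)} = \left(\left(-3\right) \left(-11\right) + 76 \cdot 199\right) - 92 = \left(33 + 15124\right) - 92 = 15157 - 92 = 15065$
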